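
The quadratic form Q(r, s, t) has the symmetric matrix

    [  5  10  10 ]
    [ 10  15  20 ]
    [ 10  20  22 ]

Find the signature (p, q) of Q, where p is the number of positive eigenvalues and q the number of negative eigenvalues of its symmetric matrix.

Row-reducing A symmetrically gives the diagonal entries 5, -5, 2.
That gives 2 positive, 1 negative pivots.

(2, 1)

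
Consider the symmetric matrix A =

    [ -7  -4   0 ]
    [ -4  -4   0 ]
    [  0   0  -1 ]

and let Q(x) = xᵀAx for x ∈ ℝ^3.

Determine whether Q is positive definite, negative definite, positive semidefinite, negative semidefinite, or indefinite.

Congruent diagonalization of A (simultaneous row and column reduction) yields pivots -7, -12/7, -1.
So there are 3 negative pivots.
Hence Q is negative definite.

negative definite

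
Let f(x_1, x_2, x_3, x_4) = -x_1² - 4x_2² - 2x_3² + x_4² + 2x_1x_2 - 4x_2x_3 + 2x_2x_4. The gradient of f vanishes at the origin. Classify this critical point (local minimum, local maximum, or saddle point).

The Hessian at the origin is H = [[-2, 2, 0, 0], [2, -8, -4, 2], [0, -4, -4, 0], [0, 2, 0, 2]].
Applying the same elementary operations to the rows and columns of H produces a congruent diagonal matrix with entries -2, -6, -4/3, 4.
So there are 1 positive, 3 negative pivots.
H is indefinite, so the origin is a saddle point.

saddle point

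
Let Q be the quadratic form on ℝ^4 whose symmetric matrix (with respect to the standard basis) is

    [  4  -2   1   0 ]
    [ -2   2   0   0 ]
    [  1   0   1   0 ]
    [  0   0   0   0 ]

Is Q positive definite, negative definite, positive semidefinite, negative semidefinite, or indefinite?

Symmetric row and column elimination reduces A to a congruent diagonal form with pivots 4, 1, 1/2, 0.
That gives 3 positive, 1 zero pivots.
Hence Q is positive semidefinite.

positive semidefinite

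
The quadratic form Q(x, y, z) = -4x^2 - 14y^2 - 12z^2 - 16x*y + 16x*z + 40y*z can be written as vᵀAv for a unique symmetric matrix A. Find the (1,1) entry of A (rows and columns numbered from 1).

-4

The coefficient of x^2 in Q is -4, and that is exactly A[1,1].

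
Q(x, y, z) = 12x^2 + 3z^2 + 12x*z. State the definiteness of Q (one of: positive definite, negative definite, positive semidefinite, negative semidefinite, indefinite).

positive semidefinite

The associated matrix is A = [[12, 0, 6], [0, 0, 0], [6, 0, 3]].
Symmetric row and column elimination reduces A to a congruent diagonal form with pivots 12, 0, 0.
That gives 1 positive, 2 zero pivots.
Hence Q is positive semidefinite.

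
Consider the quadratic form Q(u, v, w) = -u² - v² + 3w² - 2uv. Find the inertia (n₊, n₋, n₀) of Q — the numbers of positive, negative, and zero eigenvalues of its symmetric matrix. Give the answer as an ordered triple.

(1, 1, 1)

The associated matrix is A = [[-1, -1, 0], [-1, -1, 0], [0, 0, 3]].
Symmetric row and column elimination reduces A to a congruent diagonal form with pivots -1, 0, 3.
Counting signs: 1 positive, 1 negative, 1 zero.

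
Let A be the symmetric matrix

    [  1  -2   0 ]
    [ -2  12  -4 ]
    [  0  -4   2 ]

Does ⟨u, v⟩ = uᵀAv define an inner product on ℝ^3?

Row-reducing A symmetrically gives the diagonal entries 1, 8, 0.
So there are 2 positive, 1 zero pivots.
Hence Q is positive semidefinite.
⟨·,·⟩ is an inner product exactly when A is positive definite.

no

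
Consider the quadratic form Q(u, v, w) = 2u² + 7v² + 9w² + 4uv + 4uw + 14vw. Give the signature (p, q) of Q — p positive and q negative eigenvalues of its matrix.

Write A = [[2, 2, 2], [2, 7, 7], [2, 7, 9]].
An LDLᵀ factorisation of A has diagonal entries 2, 5, 2.
That gives 3 positive pivots.

(3, 0)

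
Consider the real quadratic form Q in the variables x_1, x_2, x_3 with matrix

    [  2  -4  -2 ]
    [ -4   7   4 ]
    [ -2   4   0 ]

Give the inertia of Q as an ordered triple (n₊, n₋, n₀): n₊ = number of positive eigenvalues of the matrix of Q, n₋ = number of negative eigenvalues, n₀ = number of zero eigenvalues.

(1, 2, 0)

Applying the same elementary operations to the rows and columns of A produces a congruent diagonal matrix with entries 2, -1, -2.
So there are 1 positive, 2 negative pivots.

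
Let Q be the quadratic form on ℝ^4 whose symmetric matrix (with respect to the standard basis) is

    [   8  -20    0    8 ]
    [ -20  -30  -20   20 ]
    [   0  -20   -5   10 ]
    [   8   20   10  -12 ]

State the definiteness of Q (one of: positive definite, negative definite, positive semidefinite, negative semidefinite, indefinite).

indefinite

Congruent diagonalization of A (simultaneous row and column reduction) yields pivots 8, -80, 0, 0.
So there are 1 positive, 1 negative, 2 zero pivots.
Hence Q is indefinite.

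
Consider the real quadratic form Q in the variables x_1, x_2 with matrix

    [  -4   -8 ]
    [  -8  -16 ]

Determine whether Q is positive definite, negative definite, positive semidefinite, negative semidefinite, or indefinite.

For the 2×2 matrix [[-4, -8], [-8, -16]]: det = -4·-16 − (-8)² = 0, trace = -20.
det = 0 so one eigenvalue is zero; the form is semidefinite with the sign of the trace.

negative semidefinite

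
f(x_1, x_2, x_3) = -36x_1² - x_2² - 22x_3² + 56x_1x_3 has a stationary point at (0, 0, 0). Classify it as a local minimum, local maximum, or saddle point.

The Hessian at the origin is H = [[-72, 0, 56], [0, -2, 0], [56, 0, -44]].
Symmetric row and column elimination reduces H to a congruent diagonal form with pivots -72, -2, -4/9.
That gives 3 negative pivots.
H is negative definite, so the origin is a strict local maximum.

local maximum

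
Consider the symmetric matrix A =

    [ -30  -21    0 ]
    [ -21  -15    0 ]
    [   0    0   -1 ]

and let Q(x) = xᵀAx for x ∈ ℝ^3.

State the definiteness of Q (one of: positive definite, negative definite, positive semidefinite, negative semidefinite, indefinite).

Congruent diagonalization of A (simultaneous row and column reduction) yields pivots -30, -3/10, -1.
So there are 3 negative pivots.
Hence Q is negative definite.

negative definite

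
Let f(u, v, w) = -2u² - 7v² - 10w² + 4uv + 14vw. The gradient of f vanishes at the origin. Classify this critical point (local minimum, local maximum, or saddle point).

The Hessian at the origin is H = [[-4, 4, 0], [4, -14, 14], [0, 14, -20]].
Row-reducing H symmetrically gives the diagonal entries -4, -10, -2/5.
So there are 3 negative pivots.
H is negative definite, so the origin is a strict local maximum.

local maximum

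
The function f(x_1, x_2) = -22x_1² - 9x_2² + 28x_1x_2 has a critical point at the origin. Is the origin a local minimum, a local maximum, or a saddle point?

local maximum

The Hessian at the origin is H = [[-44, 28], [28, -18]].
det H = -44·-18 − (28)² = 8 > 0 and H[1,1] = -44 < 0, so H is negative definite.
Therefore the origin is a local maximum.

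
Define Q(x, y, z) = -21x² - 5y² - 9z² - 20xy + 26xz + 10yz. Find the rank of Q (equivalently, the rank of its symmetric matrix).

3

The symmetric matrix is A = [[-21, -10, 13], [-10, -5, 5], [13, 5, -9]].
Applying the same elementary operations to the rows and columns of A produces a congruent diagonal matrix with entries -21, -5/21, 5.
So there are 1 positive, 2 negative pivots.
The rank is the number of nonzero pivots: 3.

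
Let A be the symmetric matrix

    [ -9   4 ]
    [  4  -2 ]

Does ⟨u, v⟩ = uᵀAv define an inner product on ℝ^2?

Leading principal minors: Δ_1 = -9, Δ_2 = 2.
The signs alternate starting with Δ_1 < 0, so by Sylvester's criterion Q is negative definite.
⟨·,·⟩ is an inner product exactly when A is positive definite.

no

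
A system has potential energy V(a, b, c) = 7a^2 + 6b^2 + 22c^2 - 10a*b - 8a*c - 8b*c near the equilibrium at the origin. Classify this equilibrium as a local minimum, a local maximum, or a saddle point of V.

local minimum

The Hessian at the origin is H = [[14, -10, -8], [-10, 12, -8], [-8, -8, 44]].
Congruent diagonalization of H (simultaneous row and column reduction) yields pivots 14, 34/7, 12/17.
Counting signs: 3 positive.
H is positive definite, so the origin is a strict local minimum.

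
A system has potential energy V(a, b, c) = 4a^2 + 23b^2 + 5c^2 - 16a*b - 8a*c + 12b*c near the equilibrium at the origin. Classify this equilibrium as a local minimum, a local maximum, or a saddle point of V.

local minimum

The Hessian at the origin is H = [[8, -16, -8], [-16, 46, 12], [-8, 12, 10]].
Congruent diagonalization of H (simultaneous row and column reduction) yields pivots 8, 14, 6/7.
So there are 3 positive pivots.
H is positive definite, so the origin is a strict local minimum.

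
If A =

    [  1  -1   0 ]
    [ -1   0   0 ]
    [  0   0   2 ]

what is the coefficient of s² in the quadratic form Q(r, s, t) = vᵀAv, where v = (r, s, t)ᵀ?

0

The coefficient of s² is the diagonal entry A[2,2] = 0.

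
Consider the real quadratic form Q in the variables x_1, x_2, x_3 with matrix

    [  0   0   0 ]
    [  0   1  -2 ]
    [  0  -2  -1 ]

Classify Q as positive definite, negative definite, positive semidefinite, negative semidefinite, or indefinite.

indefinite

Symmetric row and column elimination reduces A to a congruent diagonal form with pivots 0, 1, -5.
So there are 1 positive, 1 negative, 1 zero pivots.
Hence Q is indefinite.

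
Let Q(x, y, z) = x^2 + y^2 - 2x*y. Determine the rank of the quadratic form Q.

Write A = [[1, -1, 0], [-1, 1, 0], [0, 0, 0]].
Row-reducing A symmetrically gives the diagonal entries 1, 0, 0.
So there are 1 positive, 2 zero pivots.
The rank is the number of nonzero pivots: 1.

1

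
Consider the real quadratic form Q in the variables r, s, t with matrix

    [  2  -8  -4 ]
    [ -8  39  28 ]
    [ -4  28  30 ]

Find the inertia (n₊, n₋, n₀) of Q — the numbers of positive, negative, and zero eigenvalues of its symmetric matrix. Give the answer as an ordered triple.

(3, 0, 0)

Row-reducing A symmetrically gives the diagonal entries 2, 7, 10/7.
Counting signs: 3 positive.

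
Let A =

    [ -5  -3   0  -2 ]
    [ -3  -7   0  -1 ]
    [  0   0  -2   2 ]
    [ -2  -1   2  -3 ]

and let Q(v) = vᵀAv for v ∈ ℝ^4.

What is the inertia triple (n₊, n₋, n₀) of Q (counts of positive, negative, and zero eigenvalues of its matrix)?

An LDLᵀ factorisation of A has diagonal entries -5, -26/5, -2, -5/26.
So there are 4 negative pivots.

(0, 4, 0)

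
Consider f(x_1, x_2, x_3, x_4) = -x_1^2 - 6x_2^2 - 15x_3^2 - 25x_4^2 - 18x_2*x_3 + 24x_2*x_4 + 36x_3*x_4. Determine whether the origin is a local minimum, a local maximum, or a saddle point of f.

The Hessian at the origin is H = [[-2, 0, 0, 0], [0, -12, -18, 24], [0, -18, -30, 36], [0, 24, 36, -50]].
Applying the same elementary operations to the rows and columns of H produces a congruent diagonal matrix with entries -2, -12, -3, -2.
So there are 4 negative pivots.
H is negative definite, so the origin is a strict local maximum.

local maximum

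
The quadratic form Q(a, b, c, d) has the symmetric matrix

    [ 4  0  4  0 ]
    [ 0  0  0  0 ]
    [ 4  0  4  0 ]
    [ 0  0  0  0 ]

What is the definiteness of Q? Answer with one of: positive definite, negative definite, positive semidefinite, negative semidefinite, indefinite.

Congruent diagonalization of A (simultaneous row and column reduction) yields pivots 4, 0, 0, 0.
So there are 1 positive, 3 zero pivots.
Hence Q is positive semidefinite.

positive semidefinite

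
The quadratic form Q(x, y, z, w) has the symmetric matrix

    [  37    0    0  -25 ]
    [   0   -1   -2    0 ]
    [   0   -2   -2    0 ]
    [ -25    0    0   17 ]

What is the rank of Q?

4

Congruent diagonalization of A (simultaneous row and column reduction) yields pivots 37, -1, 2, 4/37.
That gives 3 positive, 1 negative pivots.
The rank is the number of nonzero pivots: 4.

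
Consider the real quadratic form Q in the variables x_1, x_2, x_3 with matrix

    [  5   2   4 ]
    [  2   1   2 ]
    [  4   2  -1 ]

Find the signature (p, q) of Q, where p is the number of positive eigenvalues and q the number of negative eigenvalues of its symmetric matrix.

(2, 1)

Row-reducing A symmetrically gives the diagonal entries 5, 1/5, -5.
So there are 2 positive, 1 negative pivots.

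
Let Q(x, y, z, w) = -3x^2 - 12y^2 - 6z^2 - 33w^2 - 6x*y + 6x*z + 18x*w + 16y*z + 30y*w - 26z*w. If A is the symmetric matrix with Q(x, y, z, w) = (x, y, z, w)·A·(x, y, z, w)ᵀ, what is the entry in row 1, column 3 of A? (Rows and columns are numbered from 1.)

3

The coefficient of x·z in Q is 6. For a symmetric A this equals A[1,3] + A[3,1] = 2·A[1,3].
So A[1,3] = 6/2 = 3.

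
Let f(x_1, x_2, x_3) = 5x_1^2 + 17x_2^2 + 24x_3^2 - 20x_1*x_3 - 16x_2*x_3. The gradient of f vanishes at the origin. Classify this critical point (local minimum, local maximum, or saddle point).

local minimum

The Hessian at the origin is H = [[10, 0, -20], [0, 34, -16], [-20, -16, 48]].
Symmetric row and column elimination reduces H to a congruent diagonal form with pivots 10, 34, 8/17.
So there are 3 positive pivots.
H is positive definite, so the origin is a strict local minimum.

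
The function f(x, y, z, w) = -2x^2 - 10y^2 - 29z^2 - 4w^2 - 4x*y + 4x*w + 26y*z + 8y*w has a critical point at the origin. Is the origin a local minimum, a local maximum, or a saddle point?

local maximum

The Hessian at the origin is H = [[-4, -4, 0, 4], [-4, -20, 26, 8], [0, 26, -58, 0], [4, 8, 0, -8]].
Congruent diagonalization of H (simultaneous row and column reduction) yields pivots -4, -16, -63/4, -20/63.
So there are 4 negative pivots.
H is negative definite, so the origin is a strict local maximum.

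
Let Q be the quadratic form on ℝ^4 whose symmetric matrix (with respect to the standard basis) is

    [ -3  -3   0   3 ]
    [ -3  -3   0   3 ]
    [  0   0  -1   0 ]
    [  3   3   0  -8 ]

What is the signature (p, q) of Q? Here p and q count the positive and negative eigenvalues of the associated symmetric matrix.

(0, 3)

Congruent diagonalization of A (simultaneous row and column reduction) yields pivots -3, 0, -1, -5.
Counting signs: 3 negative, 1 zero.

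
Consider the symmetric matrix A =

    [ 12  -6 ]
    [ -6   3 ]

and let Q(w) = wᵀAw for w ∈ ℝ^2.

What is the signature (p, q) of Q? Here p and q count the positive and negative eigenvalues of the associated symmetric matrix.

Symmetric row and column elimination reduces A to a congruent diagonal form with pivots 12, 0.
Counting signs: 1 positive, 1 zero.

(1, 0)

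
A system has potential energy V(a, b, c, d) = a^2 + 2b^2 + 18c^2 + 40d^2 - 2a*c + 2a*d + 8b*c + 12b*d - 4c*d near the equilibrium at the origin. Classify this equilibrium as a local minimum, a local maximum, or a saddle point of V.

The Hessian at the origin is H = [[2, 0, -2, 2], [0, 4, 8, 12], [-2, 8, 36, -4], [2, 12, -4, 80]].
Congruent diagonalization of H (simultaneous row and column reduction) yields pivots 2, 4, 18, 40/9.
Counting signs: 4 positive.
H is positive definite, so the origin is a strict local minimum.

local minimum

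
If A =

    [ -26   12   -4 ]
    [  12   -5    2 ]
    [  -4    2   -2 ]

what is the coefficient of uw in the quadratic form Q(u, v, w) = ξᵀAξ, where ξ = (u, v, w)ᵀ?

The coefficient of uw is A[1,3] + A[3,1] = 2·(-4) = -8.

-8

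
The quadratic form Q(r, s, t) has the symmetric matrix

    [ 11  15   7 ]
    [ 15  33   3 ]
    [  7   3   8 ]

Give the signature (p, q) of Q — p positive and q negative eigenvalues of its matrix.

(3, 0)

Congruent diagonalization of A (simultaneous row and column reduction) yields pivots 11, 138/11, 3/23.
Counting signs: 3 positive.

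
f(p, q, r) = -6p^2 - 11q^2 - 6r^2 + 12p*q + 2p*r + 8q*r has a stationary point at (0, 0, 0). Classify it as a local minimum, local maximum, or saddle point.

local maximum

The Hessian at the origin is H = [[-12, 12, 2], [12, -22, 8], [2, 8, -12]].
Applying the same elementary operations to the rows and columns of H produces a congruent diagonal matrix with entries -12, -10, -5/3.
So there are 3 negative pivots.
H is negative definite, so the origin is a strict local maximum.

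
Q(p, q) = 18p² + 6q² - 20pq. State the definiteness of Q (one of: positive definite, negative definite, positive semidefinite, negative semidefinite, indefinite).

positive definite

The symmetric matrix of Q is A = [[18, -10], [-10, 6]].
Leading principal minors: Δ_1 = 18, Δ_2 = 8.
All leading principal minors are positive, so by Sylvester's criterion Q is positive definite.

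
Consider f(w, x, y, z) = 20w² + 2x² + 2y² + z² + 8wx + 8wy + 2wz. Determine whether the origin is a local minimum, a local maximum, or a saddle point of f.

The Hessian at the origin is H = [[40, 8, 8, 2], [8, 4, 0, 0], [8, 0, 4, 0], [2, 0, 0, 2]].
Symmetric row and column elimination reduces H to a congruent diagonal form with pivots 40, 12/5, 4/3, 3/2.
So there are 4 positive pivots.
H is positive definite, so the origin is a strict local minimum.

local minimum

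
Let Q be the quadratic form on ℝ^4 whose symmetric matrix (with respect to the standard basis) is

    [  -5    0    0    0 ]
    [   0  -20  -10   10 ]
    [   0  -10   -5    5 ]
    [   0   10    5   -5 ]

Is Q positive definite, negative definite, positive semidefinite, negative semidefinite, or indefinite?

Applying the same elementary operations to the rows and columns of A produces a congruent diagonal matrix with entries -5, -20, 0, 0.
So there are 2 negative, 2 zero pivots.
Hence Q is negative semidefinite.

negative semidefinite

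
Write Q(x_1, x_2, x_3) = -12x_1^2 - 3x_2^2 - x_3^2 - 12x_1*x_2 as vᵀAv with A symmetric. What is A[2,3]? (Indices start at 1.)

The coefficient of x_2·x_3 in Q is 0. For a symmetric A this equals A[2,3] + A[3,2] = 2·A[2,3].
So A[2,3] = 0/2 = 0.

0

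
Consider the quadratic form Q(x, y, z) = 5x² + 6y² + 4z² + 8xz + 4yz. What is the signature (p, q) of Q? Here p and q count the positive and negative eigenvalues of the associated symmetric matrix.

(3, 0)

The associated matrix is A = [[5, 0, 4], [0, 6, 2], [4, 2, 4]].
Row-reducing A symmetrically gives the diagonal entries 5, 6, 2/15.
So there are 3 positive pivots.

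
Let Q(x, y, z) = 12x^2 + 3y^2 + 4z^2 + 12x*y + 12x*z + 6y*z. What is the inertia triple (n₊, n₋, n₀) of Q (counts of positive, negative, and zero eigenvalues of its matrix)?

The symmetric matrix is A = [[12, 6, 6], [6, 3, 3], [6, 3, 4]].
Row-reducing A symmetrically gives the diagonal entries 12, 0, 1.
Counting signs: 2 positive, 1 zero.

(2, 0, 1)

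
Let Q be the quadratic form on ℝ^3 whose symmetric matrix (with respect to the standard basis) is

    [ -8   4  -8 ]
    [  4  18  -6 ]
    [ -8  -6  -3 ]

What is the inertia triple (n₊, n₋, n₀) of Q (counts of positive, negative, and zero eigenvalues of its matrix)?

(1, 1, 1)

Congruent diagonalization of A (simultaneous row and column reduction) yields pivots -8, 20, 0.
So there are 1 positive, 1 negative, 1 zero pivots.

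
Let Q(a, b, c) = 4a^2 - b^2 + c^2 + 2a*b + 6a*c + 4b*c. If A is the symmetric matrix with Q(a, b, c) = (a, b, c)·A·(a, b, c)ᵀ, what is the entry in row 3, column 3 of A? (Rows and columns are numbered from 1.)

1

The coefficient of c^2 in Q is 1, and that is exactly A[3,3].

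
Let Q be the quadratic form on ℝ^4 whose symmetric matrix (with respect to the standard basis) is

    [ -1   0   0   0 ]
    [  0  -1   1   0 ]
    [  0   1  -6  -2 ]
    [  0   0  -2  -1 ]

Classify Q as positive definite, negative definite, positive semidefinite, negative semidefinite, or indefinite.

negative definite

Leading principal minors: Δ_1 = -1, Δ_2 = 1, Δ_3 = -5, Δ_4 = 1.
The signs alternate starting with Δ_1 < 0, so by Sylvester's criterion Q is negative definite.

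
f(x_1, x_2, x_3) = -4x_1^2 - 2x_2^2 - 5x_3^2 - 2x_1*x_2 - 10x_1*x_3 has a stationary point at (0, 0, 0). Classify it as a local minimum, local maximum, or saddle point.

saddle point

The Hessian at the origin is H = [[-8, -2, -10], [-2, -4, 0], [-10, 0, -10]].
Row-reducing H symmetrically gives the diagonal entries -8, -7/2, 30/7.
So there are 1 positive, 2 negative pivots.
H is indefinite, so the origin is a saddle point.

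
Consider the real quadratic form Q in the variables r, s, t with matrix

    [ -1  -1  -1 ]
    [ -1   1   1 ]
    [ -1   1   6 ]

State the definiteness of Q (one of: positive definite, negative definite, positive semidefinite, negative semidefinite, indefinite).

indefinite

An LDLᵀ factorisation of A has diagonal entries -1, 2, 5.
That gives 2 positive, 1 negative pivots.
Hence Q is indefinite.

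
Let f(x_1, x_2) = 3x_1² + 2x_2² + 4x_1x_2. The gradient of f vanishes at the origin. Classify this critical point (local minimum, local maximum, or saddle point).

local minimum

The Hessian at the origin is H = [[6, 4], [4, 4]].
det H = 6·4 − (4)² = 8 > 0 and H[1,1] = 6 > 0, so H is positive definite.
Therefore the origin is a local minimum.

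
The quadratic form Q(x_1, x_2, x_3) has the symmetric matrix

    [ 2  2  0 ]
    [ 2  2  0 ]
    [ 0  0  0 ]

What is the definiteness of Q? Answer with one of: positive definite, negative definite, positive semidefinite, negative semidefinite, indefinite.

Congruent diagonalization of A (simultaneous row and column reduction) yields pivots 2, 0, 0.
That gives 1 positive, 2 zero pivots.
Hence Q is positive semidefinite.

positive semidefinite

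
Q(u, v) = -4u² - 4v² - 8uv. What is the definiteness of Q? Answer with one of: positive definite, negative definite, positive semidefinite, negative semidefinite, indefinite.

The symmetric matrix is A = [[-4, -4], [-4, -4]].
Applying the same elementary operations to the rows and columns of A produces a congruent diagonal matrix with entries -4, 0.
Counting signs: 1 negative, 1 zero.
Hence Q is negative semidefinite.

negative semidefinite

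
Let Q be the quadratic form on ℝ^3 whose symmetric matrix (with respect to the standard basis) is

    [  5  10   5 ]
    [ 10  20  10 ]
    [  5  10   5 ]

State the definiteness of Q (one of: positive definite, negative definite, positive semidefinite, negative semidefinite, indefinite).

Applying the same elementary operations to the rows and columns of A produces a congruent diagonal matrix with entries 5, 0, 0.
That gives 1 positive, 2 zero pivots.
Hence Q is positive semidefinite.

positive semidefinite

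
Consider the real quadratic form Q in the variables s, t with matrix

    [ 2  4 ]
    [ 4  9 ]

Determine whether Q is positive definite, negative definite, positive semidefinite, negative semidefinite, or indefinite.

positive definite

An LDLᵀ factorisation of A has diagonal entries 2, 1.
That gives 2 positive pivots.
Hence Q is positive definite.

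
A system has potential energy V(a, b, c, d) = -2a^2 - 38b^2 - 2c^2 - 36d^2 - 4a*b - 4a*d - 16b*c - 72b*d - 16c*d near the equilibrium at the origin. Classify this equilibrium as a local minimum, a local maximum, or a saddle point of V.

The Hessian at the origin is H = [[-4, -4, 0, -4], [-4, -76, -16, -72], [0, -16, -4, -16], [-4, -72, -16, -72]].
Row-reducing H symmetrically gives the diagonal entries -4, -72, -4/9, -2.
So there are 4 negative pivots.
H is negative definite, so the origin is a strict local maximum.

local maximum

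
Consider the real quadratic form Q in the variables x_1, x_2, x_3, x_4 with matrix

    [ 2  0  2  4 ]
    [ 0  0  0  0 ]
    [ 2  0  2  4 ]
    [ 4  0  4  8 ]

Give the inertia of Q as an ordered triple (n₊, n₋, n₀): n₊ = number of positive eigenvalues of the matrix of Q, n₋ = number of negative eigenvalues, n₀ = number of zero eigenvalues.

(1, 0, 3)

Applying the same elementary operations to the rows and columns of A produces a congruent diagonal matrix with entries 2, 0, 0, 0.
That gives 1 positive, 3 zero pivots.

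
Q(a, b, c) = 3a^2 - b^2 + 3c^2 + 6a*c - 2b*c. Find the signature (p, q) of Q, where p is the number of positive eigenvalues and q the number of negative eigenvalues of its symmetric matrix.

Write A = [[3, 0, 3], [0, -1, -1], [3, -1, 3]].
Row-reducing A symmetrically gives the diagonal entries 3, -1, 1.
So there are 2 positive, 1 negative pivots.

(2, 1)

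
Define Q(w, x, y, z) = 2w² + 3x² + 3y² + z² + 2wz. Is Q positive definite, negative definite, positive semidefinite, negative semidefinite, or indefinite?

The symmetric matrix of Q is A = [[2, 0, 0, 1], [0, 3, 0, 0], [0, 0, 3, 0], [1, 0, 0, 1]].
Leading principal minors: Δ_1 = 2, Δ_2 = 6, Δ_3 = 18, Δ_4 = 9.
All leading principal minors are positive, so by Sylvester's criterion Q is positive definite.

positive definite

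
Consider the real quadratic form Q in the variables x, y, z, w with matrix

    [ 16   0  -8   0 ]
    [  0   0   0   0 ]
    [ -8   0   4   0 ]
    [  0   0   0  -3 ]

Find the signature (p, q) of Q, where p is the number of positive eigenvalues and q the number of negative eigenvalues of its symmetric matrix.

(1, 1)

Applying the same elementary operations to the rows and columns of A produces a congruent diagonal matrix with entries 16, 0, 0, -3.
That gives 1 positive, 1 negative, 2 zero pivots.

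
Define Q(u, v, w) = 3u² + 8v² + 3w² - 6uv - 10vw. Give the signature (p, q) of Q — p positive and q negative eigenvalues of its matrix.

(2, 1)

Write A = [[3, -3, 0], [-3, 8, -5], [0, -5, 3]].
An LDLᵀ factorisation of A has diagonal entries 3, 5, -2.
So there are 2 positive, 1 negative pivots.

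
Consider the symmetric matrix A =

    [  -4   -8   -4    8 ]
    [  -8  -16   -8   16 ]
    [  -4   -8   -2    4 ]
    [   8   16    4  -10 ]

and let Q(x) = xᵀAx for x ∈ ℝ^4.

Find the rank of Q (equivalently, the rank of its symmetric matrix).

Applying the same elementary operations to the rows and columns of A produces a congruent diagonal matrix with entries -4, 0, 2, -2.
Counting signs: 1 positive, 2 negative, 1 zero.
The rank is the number of nonzero pivots: 3.

3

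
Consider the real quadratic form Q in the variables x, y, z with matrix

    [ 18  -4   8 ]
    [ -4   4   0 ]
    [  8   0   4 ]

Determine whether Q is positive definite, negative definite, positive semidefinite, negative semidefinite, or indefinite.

An LDLᵀ factorisation of A has diagonal entries 18, 28/9, -4/7.
That gives 2 positive, 1 negative pivots.
Hence Q is indefinite.

indefinite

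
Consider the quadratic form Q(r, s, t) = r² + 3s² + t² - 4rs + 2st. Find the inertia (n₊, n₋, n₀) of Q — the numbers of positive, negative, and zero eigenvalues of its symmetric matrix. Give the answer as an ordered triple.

Write A = [[1, -2, 0], [-2, 3, 1], [0, 1, 1]].
Symmetric row and column elimination reduces A to a congruent diagonal form with pivots 1, -1, 2.
Counting signs: 2 positive, 1 negative.

(2, 1, 0)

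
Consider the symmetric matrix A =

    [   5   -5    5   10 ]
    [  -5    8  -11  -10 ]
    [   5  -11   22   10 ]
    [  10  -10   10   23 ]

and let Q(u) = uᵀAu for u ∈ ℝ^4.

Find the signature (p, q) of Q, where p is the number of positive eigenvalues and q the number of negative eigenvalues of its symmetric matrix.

(4, 0)

Congruent diagonalization of A (simultaneous row and column reduction) yields pivots 5, 3, 5, 3.
That gives 4 positive pivots.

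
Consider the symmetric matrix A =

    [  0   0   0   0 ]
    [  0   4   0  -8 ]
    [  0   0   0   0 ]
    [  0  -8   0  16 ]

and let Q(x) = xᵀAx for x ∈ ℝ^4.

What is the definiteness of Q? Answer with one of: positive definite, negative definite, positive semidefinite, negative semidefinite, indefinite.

positive semidefinite

Symmetric row and column elimination reduces A to a congruent diagonal form with pivots 0, 4, 0, 0.
So there are 1 positive, 3 zero pivots.
Hence Q is positive semidefinite.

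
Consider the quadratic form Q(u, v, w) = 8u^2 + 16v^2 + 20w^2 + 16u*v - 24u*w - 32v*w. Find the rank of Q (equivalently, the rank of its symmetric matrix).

Write A = [[8, 8, -12], [8, 16, -16], [-12, -16, 20]].
Congruent diagonalization of A (simultaneous row and column reduction) yields pivots 8, 8, 0.
That gives 2 positive, 1 zero pivots.
The rank is the number of nonzero pivots: 2.

2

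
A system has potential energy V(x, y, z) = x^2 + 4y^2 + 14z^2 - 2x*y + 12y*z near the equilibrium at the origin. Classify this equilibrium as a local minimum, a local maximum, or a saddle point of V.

local minimum

The Hessian at the origin is H = [[2, -2, 0], [-2, 8, 12], [0, 12, 28]].
Symmetric row and column elimination reduces H to a congruent diagonal form with pivots 2, 6, 4.
So there are 3 positive pivots.
H is positive definite, so the origin is a strict local minimum.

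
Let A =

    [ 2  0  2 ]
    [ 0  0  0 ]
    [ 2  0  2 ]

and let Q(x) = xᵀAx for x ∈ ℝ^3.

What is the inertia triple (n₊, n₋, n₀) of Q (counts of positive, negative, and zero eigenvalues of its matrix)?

Congruent diagonalization of A (simultaneous row and column reduction) yields pivots 2, 0, 0.
So there are 1 positive, 2 zero pivots.

(1, 0, 2)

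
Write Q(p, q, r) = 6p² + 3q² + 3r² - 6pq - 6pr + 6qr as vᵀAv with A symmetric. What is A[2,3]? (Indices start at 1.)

3

The coefficient of q·r in Q is 6. For a symmetric A this equals A[2,3] + A[3,2] = 2·A[2,3].
So A[2,3] = 6/2 = 3.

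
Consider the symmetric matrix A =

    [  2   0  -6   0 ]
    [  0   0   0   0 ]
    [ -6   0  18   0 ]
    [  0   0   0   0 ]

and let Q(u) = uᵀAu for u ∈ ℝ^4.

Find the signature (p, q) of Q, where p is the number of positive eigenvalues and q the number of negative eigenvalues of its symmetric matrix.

(1, 0)

Congruent diagonalization of A (simultaneous row and column reduction) yields pivots 2, 0, 0, 0.
That gives 1 positive, 3 zero pivots.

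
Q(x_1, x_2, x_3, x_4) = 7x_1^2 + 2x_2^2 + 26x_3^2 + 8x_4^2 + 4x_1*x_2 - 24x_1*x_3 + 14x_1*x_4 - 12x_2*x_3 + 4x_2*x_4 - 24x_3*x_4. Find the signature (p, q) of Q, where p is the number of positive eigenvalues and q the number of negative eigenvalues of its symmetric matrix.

(4, 0)

The associated matrix is A = [[7, 2, -12, 7], [2, 2, -6, 2], [-12, -6, 26, -12], [7, 2, -12, 8]].
Applying the same elementary operations to the rows and columns of A produces a congruent diagonal matrix with entries 7, 10/7, 4/5, 1.
Counting signs: 4 positive.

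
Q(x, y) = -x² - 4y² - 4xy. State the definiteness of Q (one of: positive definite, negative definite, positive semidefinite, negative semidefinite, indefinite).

The symmetric matrix of Q is [[-1, -2], [-2, -4]].
For the 2×2 matrix [[-1, -2], [-2, -4]]: det = -1·-4 − (-2)² = 0, trace = -5.
det = 0 so one eigenvalue is zero; the form is semidefinite with the sign of the trace.

negative semidefinite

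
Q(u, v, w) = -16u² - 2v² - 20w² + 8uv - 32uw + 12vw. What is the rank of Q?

2

Write A = [[-16, 4, -16], [4, -2, 6], [-16, 6, -20]].
Row-reducing A symmetrically gives the diagonal entries -16, -1, 0.
So there are 2 negative, 1 zero pivots.
The rank is the number of nonzero pivots: 2.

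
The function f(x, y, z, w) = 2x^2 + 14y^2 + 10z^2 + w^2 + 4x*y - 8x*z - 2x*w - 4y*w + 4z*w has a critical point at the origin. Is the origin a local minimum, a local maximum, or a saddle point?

local minimum

The Hessian at the origin is H = [[4, 4, -8, -2], [4, 28, 0, -4], [-8, 0, 20, 4], [-2, -4, 4, 2]].
An LDLᵀ factorisation of H has diagonal entries 4, 24, 4/3, 1/2.
So there are 4 positive pivots.
H is positive definite, so the origin is a strict local minimum.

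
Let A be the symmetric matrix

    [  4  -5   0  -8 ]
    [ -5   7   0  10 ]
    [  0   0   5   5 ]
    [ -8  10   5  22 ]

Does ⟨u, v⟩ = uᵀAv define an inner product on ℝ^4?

Row-reducing A symmetrically gives the diagonal entries 4, 3/4, 5, 1.
So there are 4 positive pivots.
Hence Q is positive definite.
⟨·,·⟩ is an inner product exactly when A is positive definite.

yes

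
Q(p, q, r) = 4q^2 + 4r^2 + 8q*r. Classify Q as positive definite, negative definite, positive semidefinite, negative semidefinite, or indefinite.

The associated matrix is A = [[0, 0, 0], [0, 4, 4], [0, 4, 4]].
Applying the same elementary operations to the rows and columns of A produces a congruent diagonal matrix with entries 0, 4, 0.
Counting signs: 1 positive, 2 zero.
Hence Q is positive semidefinite.

positive semidefinite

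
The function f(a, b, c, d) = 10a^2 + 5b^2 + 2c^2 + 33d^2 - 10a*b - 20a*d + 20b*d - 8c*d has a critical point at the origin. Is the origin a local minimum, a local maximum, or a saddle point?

local minimum

The Hessian at the origin is H = [[20, -10, 0, -20], [-10, 10, 0, 20], [0, 0, 4, -8], [-20, 20, -8, 66]].
Congruent diagonalization of H (simultaneous row and column reduction) yields pivots 20, 5, 4, 10.
Counting signs: 4 positive.
H is positive definite, so the origin is a strict local minimum.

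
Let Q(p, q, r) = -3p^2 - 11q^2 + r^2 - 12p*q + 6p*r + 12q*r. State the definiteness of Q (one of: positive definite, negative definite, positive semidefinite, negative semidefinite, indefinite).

The associated matrix is A = [[-3, -6, 3], [-6, -11, 6], [3, 6, 1]].
Symmetric row and column elimination reduces A to a congruent diagonal form with pivots -3, 1, 4.
That gives 2 positive, 1 negative pivots.
Hence Q is indefinite.

indefinite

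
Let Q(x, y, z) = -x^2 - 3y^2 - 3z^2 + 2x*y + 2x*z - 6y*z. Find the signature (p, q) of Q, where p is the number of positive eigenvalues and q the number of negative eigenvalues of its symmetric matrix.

The symmetric matrix is A = [[-1, 1, 1], [1, -3, -3], [1, -3, -3]].
Congruent diagonalization of A (simultaneous row and column reduction) yields pivots -1, -2, 0.
That gives 2 negative, 1 zero pivots.

(0, 2)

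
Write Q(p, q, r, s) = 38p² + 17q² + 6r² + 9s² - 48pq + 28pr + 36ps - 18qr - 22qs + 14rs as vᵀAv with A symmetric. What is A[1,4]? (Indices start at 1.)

18

The coefficient of p·s in Q is 36. For a symmetric A this equals A[1,4] + A[4,1] = 2·A[1,4].
So A[1,4] = 36/2 = 18.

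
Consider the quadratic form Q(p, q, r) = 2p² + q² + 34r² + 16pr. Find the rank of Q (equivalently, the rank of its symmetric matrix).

3

Write A = [[2, 0, 8], [0, 1, 0], [8, 0, 34]].
Symmetric row and column elimination reduces A to a congruent diagonal form with pivots 2, 1, 2.
So there are 3 positive pivots.
The rank is the number of nonzero pivots: 3.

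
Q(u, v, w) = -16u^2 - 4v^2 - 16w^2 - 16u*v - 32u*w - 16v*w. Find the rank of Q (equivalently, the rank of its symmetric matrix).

Write A = [[-16, -8, -16], [-8, -4, -8], [-16, -8, -16]].
Symmetric row and column elimination reduces A to a congruent diagonal form with pivots -16, 0, 0.
That gives 1 negative, 2 zero pivots.
The rank is the number of nonzero pivots: 1.

1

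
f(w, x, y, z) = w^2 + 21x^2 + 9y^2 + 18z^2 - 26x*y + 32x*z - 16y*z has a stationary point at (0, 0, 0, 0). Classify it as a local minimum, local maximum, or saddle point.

local minimum

The Hessian at the origin is H = [[2, 0, 0, 0], [0, 42, -26, 32], [0, -26, 18, -16], [0, 32, -16, 36]].
Symmetric row and column elimination reduces H to a congruent diagonal form with pivots 2, 42, 40/21, 4.
Counting signs: 4 positive.
H is positive definite, so the origin is a strict local minimum.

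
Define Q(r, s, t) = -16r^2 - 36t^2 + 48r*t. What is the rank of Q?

1

The associated matrix is A = [[-16, 0, 24], [0, 0, 0], [24, 0, -36]].
Row-reducing A symmetrically gives the diagonal entries -16, 0, 0.
That gives 1 negative, 2 zero pivots.
The rank is the number of nonzero pivots: 1.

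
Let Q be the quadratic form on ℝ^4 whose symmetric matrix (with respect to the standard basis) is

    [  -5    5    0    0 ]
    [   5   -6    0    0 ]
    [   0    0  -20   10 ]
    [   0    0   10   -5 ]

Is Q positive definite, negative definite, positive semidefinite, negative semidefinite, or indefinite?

negative semidefinite

Applying the same elementary operations to the rows and columns of A produces a congruent diagonal matrix with entries -5, -1, -20, 0.
Counting signs: 3 negative, 1 zero.
Hence Q is negative semidefinite.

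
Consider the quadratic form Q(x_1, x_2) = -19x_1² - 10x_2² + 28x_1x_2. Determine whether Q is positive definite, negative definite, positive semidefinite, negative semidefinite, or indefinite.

The symmetric matrix of Q is [[-19, 14], [14, -10]].
For the 2×2 matrix [[-19, 14], [14, -10]]: det = -19·-10 − (14)² = -6, trace = -29.
det < 0 so the eigenvalues have opposite signs; the form is indefinite.

indefinite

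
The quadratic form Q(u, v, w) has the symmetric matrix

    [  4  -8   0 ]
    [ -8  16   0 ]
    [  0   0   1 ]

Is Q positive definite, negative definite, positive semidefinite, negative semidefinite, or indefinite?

positive semidefinite

Congruent diagonalization of A (simultaneous row and column reduction) yields pivots 4, 0, 1.
So there are 2 positive, 1 zero pivots.
Hence Q is positive semidefinite.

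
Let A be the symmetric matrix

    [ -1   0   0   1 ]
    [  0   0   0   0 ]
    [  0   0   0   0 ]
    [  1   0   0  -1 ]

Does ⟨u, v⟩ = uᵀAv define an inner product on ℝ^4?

no

Congruent diagonalization of A (simultaneous row and column reduction) yields pivots -1, 0, 0, 0.
Counting signs: 1 negative, 3 zero.
Hence Q is negative semidefinite.
⟨·,·⟩ is an inner product exactly when A is positive definite.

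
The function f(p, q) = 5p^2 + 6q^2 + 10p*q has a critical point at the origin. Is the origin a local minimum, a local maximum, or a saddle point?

The Hessian at the origin is H = [[10, 10], [10, 12]].
det H = 10·12 − (10)² = 20 > 0 and H[1,1] = 10 > 0, so H is positive definite.
Therefore the origin is a local minimum.

local minimum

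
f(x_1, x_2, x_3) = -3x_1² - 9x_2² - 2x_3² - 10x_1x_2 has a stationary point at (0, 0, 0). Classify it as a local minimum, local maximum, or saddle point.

The Hessian at the origin is H = [[-6, -10, 0], [-10, -18, 0], [0, 0, -4]].
An LDLᵀ factorisation of H has diagonal entries -6, -4/3, -4.
So there are 3 negative pivots.
H is negative definite, so the origin is a strict local maximum.

local maximum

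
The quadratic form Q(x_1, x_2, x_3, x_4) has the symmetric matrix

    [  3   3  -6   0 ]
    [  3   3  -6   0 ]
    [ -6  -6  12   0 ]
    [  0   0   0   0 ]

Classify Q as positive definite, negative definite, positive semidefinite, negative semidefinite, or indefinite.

positive semidefinite

Symmetric row and column elimination reduces A to a congruent diagonal form with pivots 3, 0, 0, 0.
That gives 1 positive, 3 zero pivots.
Hence Q is positive semidefinite.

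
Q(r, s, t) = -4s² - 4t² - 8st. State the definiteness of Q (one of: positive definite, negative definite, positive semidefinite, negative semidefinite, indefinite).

The symmetric matrix is A = [[0, 0, 0], [0, -4, -4], [0, -4, -4]].
Congruent diagonalization of A (simultaneous row and column reduction) yields pivots 0, -4, 0.
Counting signs: 1 negative, 2 zero.
Hence Q is negative semidefinite.

negative semidefinite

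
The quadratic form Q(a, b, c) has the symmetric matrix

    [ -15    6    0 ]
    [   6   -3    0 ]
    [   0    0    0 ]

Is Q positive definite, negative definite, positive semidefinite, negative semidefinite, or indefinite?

Applying the same elementary operations to the rows and columns of A produces a congruent diagonal matrix with entries -15, -3/5, 0.
So there are 2 negative, 1 zero pivots.
Hence Q is negative semidefinite.

negative semidefinite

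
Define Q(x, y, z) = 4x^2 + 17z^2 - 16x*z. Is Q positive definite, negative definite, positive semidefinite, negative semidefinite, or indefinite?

The symmetric matrix is A = [[4, 0, -8], [0, 0, 0], [-8, 0, 17]].
Applying the same elementary operations to the rows and columns of A produces a congruent diagonal matrix with entries 4, 0, 1.
So there are 2 positive, 1 zero pivots.
Hence Q is positive semidefinite.

positive semidefinite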